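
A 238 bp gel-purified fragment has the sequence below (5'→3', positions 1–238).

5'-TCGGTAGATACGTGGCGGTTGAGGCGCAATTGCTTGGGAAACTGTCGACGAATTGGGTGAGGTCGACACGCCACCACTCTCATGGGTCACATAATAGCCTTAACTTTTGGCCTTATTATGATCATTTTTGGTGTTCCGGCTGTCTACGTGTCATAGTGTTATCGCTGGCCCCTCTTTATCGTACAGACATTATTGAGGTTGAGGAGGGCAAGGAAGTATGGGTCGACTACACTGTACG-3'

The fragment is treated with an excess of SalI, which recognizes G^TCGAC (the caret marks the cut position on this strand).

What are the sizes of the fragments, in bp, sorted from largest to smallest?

160, 44, 18, 16 bp

SalI sites (GTCGAC) start at positions 44, 62, 222.
SalI cuts after the first base of each site, so after positions 44, 62, 222.
Linear molecule, 3 cuts → 4 fragments:
  1–44 → 44 bp
  45–62 → 18 bp
  63–222 → 160 bp
  223–238 → 16 bp
Sorted largest to smallest: 160, 44, 18, 16 bp.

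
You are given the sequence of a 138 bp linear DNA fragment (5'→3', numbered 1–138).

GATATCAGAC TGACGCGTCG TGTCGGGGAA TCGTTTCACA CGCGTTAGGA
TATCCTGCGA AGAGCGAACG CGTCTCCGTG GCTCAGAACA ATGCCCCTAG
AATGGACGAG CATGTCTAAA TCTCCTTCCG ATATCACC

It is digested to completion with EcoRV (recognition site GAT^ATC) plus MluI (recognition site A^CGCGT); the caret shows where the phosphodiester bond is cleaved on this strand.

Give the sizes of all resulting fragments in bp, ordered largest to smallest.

EcoRV sites (GATATC) start at positions 1, 49, 130.
EcoRV cuts after base 3 of each site, so after positions 3, 51, 132.
MluI sites (ACGCGT) start at positions 13, 40, 68.
MluI cuts after the first base of each site, so after positions 13, 40, 68.
Combined cut positions: 3, 13, 40, 51, 68, 132.
Linear molecule, 6 cuts → 7 fragments:
  1–3 → 3 bp
  4–13 → 10 bp
  14–40 → 27 bp
  41–51 → 11 bp
  52–68 → 17 bp
  69–132 → 64 bp
  133–138 → 6 bp
Sorted largest to smallest: 64, 27, 17, 11, 10, 6, 3 bp.

64, 27, 17, 11, 10, 6, 3 bp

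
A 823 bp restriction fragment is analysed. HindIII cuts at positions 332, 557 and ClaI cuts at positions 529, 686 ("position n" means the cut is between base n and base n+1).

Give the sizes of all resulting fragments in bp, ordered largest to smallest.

Combined cut positions (sorted): 332, 529, 557, 686.
Linear molecule, 4 cuts → 5 fragments:
  332 − 0 = 332 bp
  529 − 332 = 197 bp
  557 − 529 = 28 bp
  686 − 557 = 129 bp
  823 − 686 = 137 bp
Sorted largest to smallest: 332, 197, 137, 129, 28 bp.

332, 197, 137, 129, 28 bp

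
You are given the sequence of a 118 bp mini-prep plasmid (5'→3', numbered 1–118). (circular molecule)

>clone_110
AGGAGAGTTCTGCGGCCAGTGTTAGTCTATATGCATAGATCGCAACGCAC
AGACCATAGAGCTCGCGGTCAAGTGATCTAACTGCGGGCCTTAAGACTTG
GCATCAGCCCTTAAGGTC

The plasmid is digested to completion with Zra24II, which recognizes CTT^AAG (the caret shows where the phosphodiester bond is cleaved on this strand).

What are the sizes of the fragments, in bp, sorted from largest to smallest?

Zra24II sites (CTTAAG) start at positions 90, 110.
Zra24II cuts after base 3 of each site, so after positions 92, 112.
Circular molecule, 2 cuts → 2 fragments:
  93–112 → 20 bp
  113–118 then 1–92 → 6 + 92 = 98 bp
Sorted largest to smallest: 98, 20 bp.

98, 20 bp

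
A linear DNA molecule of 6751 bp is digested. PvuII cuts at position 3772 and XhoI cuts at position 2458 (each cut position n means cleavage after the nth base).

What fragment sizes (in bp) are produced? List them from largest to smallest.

Combined cut positions (sorted): 2458, 3772.
Linear molecule, 2 cuts → 3 fragments:
  2458 − 0 = 2458 bp
  3772 − 2458 = 1314 bp
  6751 − 3772 = 2979 bp
Sorted largest to smallest: 2979, 2458, 1314 bp.

2979, 2458, 1314 bp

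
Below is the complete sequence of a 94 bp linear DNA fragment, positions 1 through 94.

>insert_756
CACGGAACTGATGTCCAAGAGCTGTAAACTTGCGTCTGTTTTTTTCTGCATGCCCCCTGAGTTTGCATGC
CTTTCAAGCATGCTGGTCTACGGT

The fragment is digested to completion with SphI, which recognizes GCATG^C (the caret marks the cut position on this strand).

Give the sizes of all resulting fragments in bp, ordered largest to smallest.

SphI sites (GCATGC) start at positions 48, 65, 78.
SphI cuts after base 5 of each site (before the last base), so after positions 52, 69, 82.
Linear molecule, 3 cuts → 4 fragments:
  1–52 → 52 bp
  53–69 → 17 bp
  70–82 → 13 bp
  83–94 → 12 bp
Sorted largest to smallest: 52, 17, 13, 12 bp.

52, 17, 13, 12 bp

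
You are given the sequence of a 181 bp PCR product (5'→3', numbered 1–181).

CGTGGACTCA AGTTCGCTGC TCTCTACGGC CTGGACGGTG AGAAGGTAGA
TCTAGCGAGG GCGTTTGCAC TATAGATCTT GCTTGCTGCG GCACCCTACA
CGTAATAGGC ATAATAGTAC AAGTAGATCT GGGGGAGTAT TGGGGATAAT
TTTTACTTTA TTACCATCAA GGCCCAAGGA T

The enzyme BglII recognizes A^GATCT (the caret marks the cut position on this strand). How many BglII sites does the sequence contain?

3

AGATCT occurs starting at positions 48, 74, 125.
BglII cuts at 3 sites.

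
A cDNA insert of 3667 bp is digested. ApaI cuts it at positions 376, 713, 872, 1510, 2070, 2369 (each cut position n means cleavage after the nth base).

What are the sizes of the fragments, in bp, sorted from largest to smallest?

Linear molecule, 6 cuts → 7 fragments:
  376 − 0 = 376 bp
  713 − 376 = 337 bp
  872 − 713 = 159 bp
  1510 − 872 = 638 bp
  2070 − 1510 = 560 bp
  2369 − 2070 = 299 bp
  3667 − 2369 = 1298 bp
Sorted largest to smallest: 1298, 638, 560, 376, 337, 299, 159 bp.

1298, 638, 560, 376, 337, 299, 159 bp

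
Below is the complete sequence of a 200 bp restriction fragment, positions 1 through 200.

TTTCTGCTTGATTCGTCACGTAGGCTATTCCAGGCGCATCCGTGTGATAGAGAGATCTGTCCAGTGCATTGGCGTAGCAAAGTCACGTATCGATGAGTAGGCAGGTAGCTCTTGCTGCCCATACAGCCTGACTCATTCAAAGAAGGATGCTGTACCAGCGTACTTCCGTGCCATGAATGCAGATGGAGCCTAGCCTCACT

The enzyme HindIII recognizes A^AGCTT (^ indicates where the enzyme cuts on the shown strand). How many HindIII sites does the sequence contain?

0

No occurrence of AAGCTT is present in the sequence.
HindIII does not cut: 0 sites.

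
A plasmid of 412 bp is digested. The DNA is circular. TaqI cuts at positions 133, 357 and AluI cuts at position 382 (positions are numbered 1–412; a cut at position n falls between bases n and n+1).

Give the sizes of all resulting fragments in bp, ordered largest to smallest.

Combined cut positions (sorted): 133, 357, 382.
Circular molecule, 3 cuts → 3 fragments:
  357 − 133 = 224 bp
  382 − 357 = 25 bp
  wrap: 412 − 382 + 133 = 163 bp
Sorted largest to smallest: 224, 163, 25 bp.

224, 163, 25 bp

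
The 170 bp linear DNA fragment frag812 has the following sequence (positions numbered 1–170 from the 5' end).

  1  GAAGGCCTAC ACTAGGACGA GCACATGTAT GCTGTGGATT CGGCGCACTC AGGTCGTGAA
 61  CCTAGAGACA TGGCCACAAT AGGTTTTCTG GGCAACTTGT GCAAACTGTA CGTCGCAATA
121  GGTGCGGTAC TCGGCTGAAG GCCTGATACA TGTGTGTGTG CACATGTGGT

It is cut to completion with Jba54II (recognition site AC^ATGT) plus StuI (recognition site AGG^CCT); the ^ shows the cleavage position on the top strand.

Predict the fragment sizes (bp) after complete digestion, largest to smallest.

117, 19, 14, 8, 7, 5 bp

Jba54II sites (ACATGT) start at positions 23, 148, 162.
Jba54II cuts after base 2 of each site, so after positions 24, 149, 163.
StuI sites (AGGCCT) start at positions 3, 139.
StuI cuts after base 3 of each site, so after positions 5, 141.
Combined cut positions: 5, 24, 141, 149, 163.
Linear molecule, 5 cuts → 6 fragments:
  1–5 → 5 bp
  6–24 → 19 bp
  25–141 → 117 bp
  142–149 → 8 bp
  150–163 → 14 bp
  164–170 → 7 bp
Sorted largest to smallest: 117, 19, 14, 8, 7, 5 bp.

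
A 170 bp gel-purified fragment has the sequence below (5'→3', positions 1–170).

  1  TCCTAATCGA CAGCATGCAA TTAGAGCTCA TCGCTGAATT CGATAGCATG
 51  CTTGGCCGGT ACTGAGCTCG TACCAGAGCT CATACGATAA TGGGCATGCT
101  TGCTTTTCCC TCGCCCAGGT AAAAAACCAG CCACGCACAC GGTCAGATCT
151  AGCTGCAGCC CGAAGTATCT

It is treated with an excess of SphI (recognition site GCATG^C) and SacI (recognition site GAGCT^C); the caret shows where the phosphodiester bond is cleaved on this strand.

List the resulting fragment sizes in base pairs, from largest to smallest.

SphI sites (GCATGC) start at positions 13, 46, 94.
SphI cuts after base 5 of each site (before the last base), so after positions 17, 50, 98.
SacI sites (GAGCTC) start at positions 24, 64, 76.
SacI cuts after base 5 of each site (before the last base), so after positions 28, 68, 80.
Combined cut positions: 17, 28, 50, 68, 80, 98.
Linear molecule, 6 cuts → 7 fragments:
  1–17 → 17 bp
  18–28 → 11 bp
  29–50 → 22 bp
  51–68 → 18 bp
  69–80 → 12 bp
  81–98 → 18 bp
  99–170 → 72 bp
Sorted largest to smallest: 72, 22, 18, 18, 17, 12, 11 bp.

72, 22, 18, 18, 17, 12, 11 bp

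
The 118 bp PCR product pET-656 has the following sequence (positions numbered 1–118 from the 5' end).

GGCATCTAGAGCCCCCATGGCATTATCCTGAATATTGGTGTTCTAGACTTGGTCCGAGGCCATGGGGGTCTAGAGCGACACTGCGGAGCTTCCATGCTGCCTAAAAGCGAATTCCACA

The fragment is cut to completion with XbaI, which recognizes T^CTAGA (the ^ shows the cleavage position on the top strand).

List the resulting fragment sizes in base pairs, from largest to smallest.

XbaI sites (TCTAGA) start at positions 5, 42, 69.
XbaI cuts after the first base of each site, so after positions 5, 42, 69.
Linear molecule, 3 cuts → 4 fragments:
  1–5 → 5 bp
  6–42 → 37 bp
  43–69 → 27 bp
  70–118 → 49 bp
Sorted largest to smallest: 49, 37, 27, 5 bp.

49, 37, 27, 5 bp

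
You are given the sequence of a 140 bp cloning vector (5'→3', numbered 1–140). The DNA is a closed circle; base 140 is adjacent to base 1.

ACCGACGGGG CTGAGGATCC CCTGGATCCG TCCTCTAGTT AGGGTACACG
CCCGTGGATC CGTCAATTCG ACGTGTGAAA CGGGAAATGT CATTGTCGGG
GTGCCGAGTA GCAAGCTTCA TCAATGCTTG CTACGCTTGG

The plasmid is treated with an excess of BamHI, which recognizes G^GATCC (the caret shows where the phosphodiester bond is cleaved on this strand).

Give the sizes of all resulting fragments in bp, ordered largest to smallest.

99, 32, 9 bp

BamHI sites (GGATCC) start at positions 15, 24, 56.
BamHI cuts after the first base of each site, so after positions 15, 24, 56.
Circular molecule, 3 cuts → 3 fragments:
  16–24 → 9 bp
  25–56 → 32 bp
  57–140 then 1–15 → 84 + 15 = 99 bp
Sorted largest to smallest: 99, 32, 9 bp.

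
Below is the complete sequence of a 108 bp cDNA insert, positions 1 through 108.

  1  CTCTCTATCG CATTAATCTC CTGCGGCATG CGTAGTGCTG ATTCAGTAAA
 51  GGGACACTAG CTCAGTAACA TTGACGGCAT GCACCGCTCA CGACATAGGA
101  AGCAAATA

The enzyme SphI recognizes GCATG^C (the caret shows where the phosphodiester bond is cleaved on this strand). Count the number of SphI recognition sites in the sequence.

2

GCATGC occurs starting at positions 26, 77.
SphI cuts at 2 sites.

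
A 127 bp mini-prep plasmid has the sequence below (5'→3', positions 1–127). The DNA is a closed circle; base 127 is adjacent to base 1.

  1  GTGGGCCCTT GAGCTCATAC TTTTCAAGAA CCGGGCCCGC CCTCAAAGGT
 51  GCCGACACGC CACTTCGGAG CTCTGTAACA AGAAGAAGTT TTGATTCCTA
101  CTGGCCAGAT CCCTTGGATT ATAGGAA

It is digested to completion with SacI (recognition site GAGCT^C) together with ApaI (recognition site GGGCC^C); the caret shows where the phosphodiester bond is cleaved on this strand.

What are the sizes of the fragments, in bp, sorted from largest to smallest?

SacI sites (GAGCTC) start at positions 11, 68.
SacI cuts after base 5 of each site (before the last base), so after positions 15, 72.
ApaI sites (GGGCCC) start at positions 3, 33.
ApaI cuts after base 5 of each site (before the last base), so after positions 7, 37.
Combined cut positions: 7, 15, 37, 72.
Circular molecule, 4 cuts → 4 fragments:
  8–15 → 8 bp
  16–37 → 22 bp
  38–72 → 35 bp
  73–127 then 1–7 → 55 + 7 = 62 bp
Sorted largest to smallest: 62, 35, 22, 8 bp.

62, 35, 22, 8 bp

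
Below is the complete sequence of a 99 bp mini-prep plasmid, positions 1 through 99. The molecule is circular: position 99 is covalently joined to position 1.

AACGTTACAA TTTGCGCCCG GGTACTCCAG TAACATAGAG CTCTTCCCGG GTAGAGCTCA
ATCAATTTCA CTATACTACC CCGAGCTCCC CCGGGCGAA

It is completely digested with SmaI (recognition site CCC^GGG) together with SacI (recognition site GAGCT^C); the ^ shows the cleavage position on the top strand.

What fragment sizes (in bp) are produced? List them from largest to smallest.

SmaI sites (CCCGGG) start at positions 17, 46, 90.
SmaI cuts after base 3 of each site, so after positions 19, 48, 92.
SacI sites (GAGCTC) start at positions 38, 54, 83.
SacI cuts after base 5 of each site (before the last base), so after positions 42, 58, 87.
Combined cut positions: 19, 42, 48, 58, 87, 92.
Circular molecule, 6 cuts → 6 fragments:
  20–42 → 23 bp
  43–48 → 6 bp
  49–58 → 10 bp
  59–87 → 29 bp
  88–92 → 5 bp
  93–99 then 1–19 → 7 + 19 = 26 bp
Sorted largest to smallest: 29, 26, 23, 10, 6, 5 bp.

29, 26, 23, 10, 6, 5 bp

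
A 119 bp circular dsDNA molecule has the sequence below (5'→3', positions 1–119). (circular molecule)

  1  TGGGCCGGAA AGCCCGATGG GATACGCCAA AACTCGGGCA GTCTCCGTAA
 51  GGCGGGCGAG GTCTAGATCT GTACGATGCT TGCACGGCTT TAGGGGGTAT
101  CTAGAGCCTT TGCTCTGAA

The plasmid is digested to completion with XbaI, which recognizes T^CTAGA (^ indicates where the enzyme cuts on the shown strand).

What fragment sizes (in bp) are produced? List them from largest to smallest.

81, 38 bp

XbaI sites (TCTAGA) start at positions 62, 100.
XbaI cuts after the first base of each site, so after positions 62, 100.
Circular molecule, 2 cuts → 2 fragments:
  63–100 → 38 bp
  101–119 then 1–62 → 19 + 62 = 81 bp
Sorted largest to smallest: 81, 38 bp.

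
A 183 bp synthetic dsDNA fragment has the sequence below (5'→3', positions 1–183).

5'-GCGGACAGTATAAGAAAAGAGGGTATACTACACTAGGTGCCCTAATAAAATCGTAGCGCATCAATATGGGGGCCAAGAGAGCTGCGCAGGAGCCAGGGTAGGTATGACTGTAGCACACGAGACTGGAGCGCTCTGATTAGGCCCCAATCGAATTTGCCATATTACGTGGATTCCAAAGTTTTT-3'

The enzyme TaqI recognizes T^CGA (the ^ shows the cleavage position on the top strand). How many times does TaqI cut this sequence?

1

TCGA occurs starting at position 148.
TaqI cuts at 1 site.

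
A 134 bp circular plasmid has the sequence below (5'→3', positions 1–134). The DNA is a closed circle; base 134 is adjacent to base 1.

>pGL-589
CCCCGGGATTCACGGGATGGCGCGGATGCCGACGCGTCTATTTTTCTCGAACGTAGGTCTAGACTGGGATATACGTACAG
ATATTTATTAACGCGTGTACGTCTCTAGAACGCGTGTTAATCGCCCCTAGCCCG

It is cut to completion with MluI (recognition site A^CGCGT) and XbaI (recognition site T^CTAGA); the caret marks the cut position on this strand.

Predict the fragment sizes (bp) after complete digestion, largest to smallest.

56, 33, 26, 13, 6 bp

MluI sites (ACGCGT) start at positions 32, 91, 110.
MluI cuts after the first base of each site, so after positions 32, 91, 110.
XbaI sites (TCTAGA) start at positions 58, 104.
XbaI cuts after the first base of each site, so after positions 58, 104.
Combined cut positions: 32, 58, 91, 104, 110.
Circular molecule, 5 cuts → 5 fragments:
  33–58 → 26 bp
  59–91 → 33 bp
  92–104 → 13 bp
  105–110 → 6 bp
  111–134 then 1–32 → 24 + 32 = 56 bp
Sorted largest to smallest: 56, 33, 26, 13, 6 bp.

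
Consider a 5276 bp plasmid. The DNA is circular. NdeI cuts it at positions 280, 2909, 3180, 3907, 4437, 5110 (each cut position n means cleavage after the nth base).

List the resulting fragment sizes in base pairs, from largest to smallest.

Circular molecule, 6 cuts → 6 fragments:
  2909 − 280 = 2629 bp
  3180 − 2909 = 271 bp
  3907 − 3180 = 727 bp
  4437 − 3907 = 530 bp
  5110 − 4437 = 673 bp
  wrap: 5276 − 5110 + 280 = 446 bp
Sorted largest to smallest: 2629, 727, 673, 530, 446, 271 bp.

2629, 727, 673, 530, 446, 271 bp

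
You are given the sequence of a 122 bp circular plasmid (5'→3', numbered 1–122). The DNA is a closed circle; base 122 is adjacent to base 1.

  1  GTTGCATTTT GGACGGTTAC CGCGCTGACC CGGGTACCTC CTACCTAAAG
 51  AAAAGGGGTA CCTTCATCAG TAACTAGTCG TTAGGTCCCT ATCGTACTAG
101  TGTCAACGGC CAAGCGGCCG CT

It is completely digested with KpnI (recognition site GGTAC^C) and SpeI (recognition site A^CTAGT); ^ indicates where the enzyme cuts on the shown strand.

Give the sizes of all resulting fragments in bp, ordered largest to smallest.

KpnI sites (GGTACC) start at positions 33, 57.
KpnI cuts after base 5 of each site (before the last base), so after positions 37, 61.
SpeI sites (ACTAGT) start at positions 73, 96.
SpeI cuts after the first base of each site, so after positions 73, 96.
Combined cut positions: 37, 61, 73, 96.
Circular molecule, 4 cuts → 4 fragments:
  38–61 → 24 bp
  62–73 → 12 bp
  74–96 → 23 bp
  97–122 then 1–37 → 26 + 37 = 63 bp
Sorted largest to smallest: 63, 24, 23, 12 bp.

63, 24, 23, 12 bp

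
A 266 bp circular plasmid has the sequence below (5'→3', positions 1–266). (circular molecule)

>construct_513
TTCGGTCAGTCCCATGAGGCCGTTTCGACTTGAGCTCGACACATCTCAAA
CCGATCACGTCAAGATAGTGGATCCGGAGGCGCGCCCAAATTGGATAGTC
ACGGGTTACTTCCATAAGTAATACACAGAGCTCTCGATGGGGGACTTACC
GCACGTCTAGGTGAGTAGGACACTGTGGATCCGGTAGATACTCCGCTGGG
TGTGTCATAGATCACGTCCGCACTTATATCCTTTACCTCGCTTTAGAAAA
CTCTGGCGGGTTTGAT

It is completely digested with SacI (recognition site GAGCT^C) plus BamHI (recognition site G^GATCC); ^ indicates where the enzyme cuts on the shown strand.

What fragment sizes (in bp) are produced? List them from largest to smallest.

SacI sites (GAGCTC) start at positions 32, 128.
SacI cuts after base 5 of each site (before the last base), so after positions 36, 132.
BamHI sites (GGATCC) start at positions 70, 177.
BamHI cuts after the first base of each site, so after positions 70, 177.
Combined cut positions: 36, 70, 132, 177.
Circular molecule, 4 cuts → 4 fragments:
  37–70 → 34 bp
  71–132 → 62 bp
  133–177 → 45 bp
  178–266 then 1–36 → 89 + 36 = 125 bp
Sorted largest to smallest: 125, 62, 45, 34 bp.

125, 62, 45, 34 bp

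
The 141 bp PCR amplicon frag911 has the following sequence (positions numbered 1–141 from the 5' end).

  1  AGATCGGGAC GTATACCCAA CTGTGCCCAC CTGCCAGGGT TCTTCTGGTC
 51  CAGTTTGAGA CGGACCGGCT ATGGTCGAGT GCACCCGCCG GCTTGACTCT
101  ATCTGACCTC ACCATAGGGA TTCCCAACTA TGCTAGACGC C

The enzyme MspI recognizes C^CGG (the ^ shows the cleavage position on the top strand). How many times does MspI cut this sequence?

2

CCGG occurs starting at positions 65, 88.
MspI cuts at 2 sites.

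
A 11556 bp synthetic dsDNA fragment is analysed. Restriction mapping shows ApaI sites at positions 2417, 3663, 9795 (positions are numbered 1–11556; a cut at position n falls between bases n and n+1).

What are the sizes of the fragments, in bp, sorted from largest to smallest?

6132, 2417, 1761, 1246 bp

Linear molecule, 3 cuts → 4 fragments:
  2417 − 0 = 2417 bp
  3663 − 2417 = 1246 bp
  9795 − 3663 = 6132 bp
  11556 − 9795 = 1761 bp
Sorted largest to smallest: 6132, 2417, 1761, 1246 bp.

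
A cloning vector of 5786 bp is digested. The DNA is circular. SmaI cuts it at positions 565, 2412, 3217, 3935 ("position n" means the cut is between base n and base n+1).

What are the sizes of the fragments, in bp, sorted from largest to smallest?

Circular molecule, 4 cuts → 4 fragments:
  2412 − 565 = 1847 bp
  3217 − 2412 = 805 bp
  3935 − 3217 = 718 bp
  wrap: 5786 − 3935 + 565 = 2416 bp
Sorted largest to smallest: 2416, 1847, 805, 718 bp.

2416, 1847, 805, 718 bp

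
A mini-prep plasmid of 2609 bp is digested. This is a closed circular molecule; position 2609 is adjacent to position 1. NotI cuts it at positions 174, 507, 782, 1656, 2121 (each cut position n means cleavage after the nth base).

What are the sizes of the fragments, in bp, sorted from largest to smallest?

Circular molecule, 5 cuts → 5 fragments:
  507 − 174 = 333 bp
  782 − 507 = 275 bp
  1656 − 782 = 874 bp
  2121 − 1656 = 465 bp
  wrap: 2609 − 2121 + 174 = 662 bp
Sorted largest to smallest: 874, 662, 465, 333, 275 bp.

874, 662, 465, 333, 275 bp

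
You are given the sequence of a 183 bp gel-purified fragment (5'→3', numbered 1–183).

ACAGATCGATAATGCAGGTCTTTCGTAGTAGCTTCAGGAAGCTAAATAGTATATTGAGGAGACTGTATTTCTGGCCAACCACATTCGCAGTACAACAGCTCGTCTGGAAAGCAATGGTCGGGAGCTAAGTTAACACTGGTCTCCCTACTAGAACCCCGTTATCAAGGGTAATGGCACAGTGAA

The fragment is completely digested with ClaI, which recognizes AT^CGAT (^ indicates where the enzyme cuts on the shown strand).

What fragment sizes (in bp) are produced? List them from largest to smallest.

The ClaI site (ATCGAT) starts at position 5.
ClaI cuts after base 2 of each site, so after position 6.
Linear molecule, 1 cut → 2 fragments:
  1–6 → 6 bp
  7–183 → 177 bp
Sorted largest to smallest: 177, 6 bp.

177, 6 bp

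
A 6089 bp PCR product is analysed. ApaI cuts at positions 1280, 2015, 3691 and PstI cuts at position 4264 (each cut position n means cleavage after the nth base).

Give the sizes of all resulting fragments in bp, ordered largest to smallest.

1825, 1676, 1280, 735, 573 bp

Combined cut positions (sorted): 1280, 2015, 3691, 4264.
Linear molecule, 4 cuts → 5 fragments:
  1280 − 0 = 1280 bp
  2015 − 1280 = 735 bp
  3691 − 2015 = 1676 bp
  4264 − 3691 = 573 bp
  6089 − 4264 = 1825 bp
Sorted largest to smallest: 1825, 1676, 1280, 735, 573 bp.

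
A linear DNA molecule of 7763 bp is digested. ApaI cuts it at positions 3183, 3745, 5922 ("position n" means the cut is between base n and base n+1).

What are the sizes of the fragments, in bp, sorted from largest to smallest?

Linear molecule, 3 cuts → 4 fragments:
  3183 − 0 = 3183 bp
  3745 − 3183 = 562 bp
  5922 − 3745 = 2177 bp
  7763 − 5922 = 1841 bp
Sorted largest to smallest: 3183, 2177, 1841, 562 bp.

3183, 2177, 1841, 562 bp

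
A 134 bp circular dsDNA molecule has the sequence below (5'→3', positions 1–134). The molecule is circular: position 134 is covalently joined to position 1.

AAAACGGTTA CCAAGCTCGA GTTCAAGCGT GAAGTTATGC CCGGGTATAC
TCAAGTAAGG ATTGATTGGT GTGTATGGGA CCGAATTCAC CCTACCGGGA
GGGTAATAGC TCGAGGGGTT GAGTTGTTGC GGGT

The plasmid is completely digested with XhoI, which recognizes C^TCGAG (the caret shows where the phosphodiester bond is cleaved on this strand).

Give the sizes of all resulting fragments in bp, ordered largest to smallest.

XhoI sites (CTCGAG) start at positions 16, 110.
XhoI cuts after the first base of each site, so after positions 16, 110.
Circular molecule, 2 cuts → 2 fragments:
  17–110 → 94 bp
  111–134 then 1–16 → 24 + 16 = 40 bp
Sorted largest to smallest: 94, 40 bp.

94, 40 bp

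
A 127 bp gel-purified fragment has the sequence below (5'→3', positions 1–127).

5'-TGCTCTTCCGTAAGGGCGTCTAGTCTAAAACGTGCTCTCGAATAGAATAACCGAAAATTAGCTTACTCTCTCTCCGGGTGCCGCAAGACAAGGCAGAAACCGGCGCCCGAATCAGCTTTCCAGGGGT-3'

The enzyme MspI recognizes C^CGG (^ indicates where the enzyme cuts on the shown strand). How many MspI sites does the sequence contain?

2

CCGG occurs starting at positions 74, 100.
MspI cuts at 2 sites.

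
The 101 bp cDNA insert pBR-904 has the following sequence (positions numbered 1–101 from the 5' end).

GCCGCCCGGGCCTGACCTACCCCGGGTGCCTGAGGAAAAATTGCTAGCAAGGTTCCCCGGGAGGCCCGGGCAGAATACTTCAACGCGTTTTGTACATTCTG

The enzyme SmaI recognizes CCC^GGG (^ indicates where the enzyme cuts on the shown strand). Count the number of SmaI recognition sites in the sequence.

CCCGGG occurs starting at positions 5, 21, 56, 65.
SmaI cuts at 4 sites.

4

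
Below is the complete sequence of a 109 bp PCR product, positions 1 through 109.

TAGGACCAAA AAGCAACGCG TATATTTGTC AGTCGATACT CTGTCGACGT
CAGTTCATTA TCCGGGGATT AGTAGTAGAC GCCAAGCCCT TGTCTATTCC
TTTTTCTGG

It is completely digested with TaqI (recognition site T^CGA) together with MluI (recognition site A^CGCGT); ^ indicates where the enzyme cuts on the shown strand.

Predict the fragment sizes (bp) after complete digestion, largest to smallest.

TaqI sites (TCGA) start at positions 33, 44.
TaqI cuts after the first base of each site, so after positions 33, 44.
The MluI site (ACGCGT) starts at position 16.
MluI cuts after the first base of each site, so after position 16.
Combined cut positions: 16, 33, 44.
Linear molecule, 3 cuts → 4 fragments:
  1–16 → 16 bp
  17–33 → 17 bp
  34–44 → 11 bp
  45–109 → 65 bp
Sorted largest to smallest: 65, 17, 16, 11 bp.

65, 17, 16, 11 bp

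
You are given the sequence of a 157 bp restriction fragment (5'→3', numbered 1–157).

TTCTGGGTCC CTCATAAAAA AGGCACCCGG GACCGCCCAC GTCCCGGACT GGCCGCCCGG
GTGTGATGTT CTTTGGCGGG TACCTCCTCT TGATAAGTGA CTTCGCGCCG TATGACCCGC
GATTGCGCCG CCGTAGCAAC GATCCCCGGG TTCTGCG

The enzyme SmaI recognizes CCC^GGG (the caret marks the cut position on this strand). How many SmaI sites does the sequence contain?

3

CCCGGG occurs starting at positions 26, 56, 145.
SmaI cuts at 3 sites.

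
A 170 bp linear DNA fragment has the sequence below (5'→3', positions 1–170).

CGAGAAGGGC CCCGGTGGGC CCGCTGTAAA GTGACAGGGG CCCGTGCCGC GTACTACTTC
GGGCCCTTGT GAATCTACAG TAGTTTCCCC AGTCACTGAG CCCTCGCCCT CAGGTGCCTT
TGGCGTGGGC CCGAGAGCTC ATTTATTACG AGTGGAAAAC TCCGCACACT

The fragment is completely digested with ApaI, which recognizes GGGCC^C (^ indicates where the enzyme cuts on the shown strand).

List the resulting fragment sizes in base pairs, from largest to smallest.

66, 39, 23, 21, 11, 10 bp

ApaI sites (GGGCCC) start at positions 7, 17, 38, 61, 127.
ApaI cuts after base 5 of each site (before the last base), so after positions 11, 21, 42, 65, 131.
Linear molecule, 5 cuts → 6 fragments:
  1–11 → 11 bp
  12–21 → 10 bp
  22–42 → 21 bp
  43–65 → 23 bp
  66–131 → 66 bp
  132–170 → 39 bp
Sorted largest to smallest: 66, 39, 23, 21, 11, 10 bp.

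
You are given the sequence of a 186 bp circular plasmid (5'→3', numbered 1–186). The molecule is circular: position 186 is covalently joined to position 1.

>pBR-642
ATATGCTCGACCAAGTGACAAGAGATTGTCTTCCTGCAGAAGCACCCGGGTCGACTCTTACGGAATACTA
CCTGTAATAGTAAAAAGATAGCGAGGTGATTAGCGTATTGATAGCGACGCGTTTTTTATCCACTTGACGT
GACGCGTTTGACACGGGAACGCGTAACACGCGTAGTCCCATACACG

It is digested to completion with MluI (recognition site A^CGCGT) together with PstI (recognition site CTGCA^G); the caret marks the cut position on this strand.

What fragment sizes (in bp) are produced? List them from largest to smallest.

79, 56, 25, 17, 9 bp

MluI sites (ACGCGT) start at positions 117, 142, 159, 168.
MluI cuts after the first base of each site, so after positions 117, 142, 159, 168.
The PstI site (CTGCAG) starts at position 34.
PstI cuts after base 5 of each site (before the last base), so after position 38.
Combined cut positions: 38, 117, 142, 159, 168.
Circular molecule, 5 cuts → 5 fragments:
  39–117 → 79 bp
  118–142 → 25 bp
  143–159 → 17 bp
  160–168 → 9 bp
  169–186 then 1–38 → 18 + 38 = 56 bp
Sorted largest to smallest: 79, 56, 25, 17, 9 bp.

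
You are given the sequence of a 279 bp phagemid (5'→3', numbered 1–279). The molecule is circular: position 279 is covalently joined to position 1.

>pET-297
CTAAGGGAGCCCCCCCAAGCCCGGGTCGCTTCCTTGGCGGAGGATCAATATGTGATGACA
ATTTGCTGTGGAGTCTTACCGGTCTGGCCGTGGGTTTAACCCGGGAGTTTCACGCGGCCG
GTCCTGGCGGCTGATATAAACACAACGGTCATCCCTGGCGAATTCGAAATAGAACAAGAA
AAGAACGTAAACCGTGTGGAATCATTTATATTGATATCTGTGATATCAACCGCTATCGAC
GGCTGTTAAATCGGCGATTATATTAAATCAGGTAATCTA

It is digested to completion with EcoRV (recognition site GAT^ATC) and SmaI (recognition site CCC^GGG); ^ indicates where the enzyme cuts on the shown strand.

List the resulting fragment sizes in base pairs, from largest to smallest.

113, 80, 77, 9 bp

EcoRV sites (GATATC) start at positions 213, 222.
EcoRV cuts after base 3 of each site, so after positions 215, 224.
SmaI sites (CCCGGG) start at positions 20, 100.
SmaI cuts after base 3 of each site, so after positions 22, 102.
Combined cut positions: 22, 102, 215, 224.
Circular molecule, 4 cuts → 4 fragments:
  23–102 → 80 bp
  103–215 → 113 bp
  216–224 → 9 bp
  225–279 then 1–22 → 55 + 22 = 77 bp
Sorted largest to smallest: 113, 80, 77, 9 bp.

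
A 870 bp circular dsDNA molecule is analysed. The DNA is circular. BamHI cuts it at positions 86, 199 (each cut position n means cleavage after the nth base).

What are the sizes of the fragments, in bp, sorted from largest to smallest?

757, 113 bp

Circular molecule, 2 cuts → 2 fragments:
  199 − 86 = 113 bp
  wrap: 870 − 199 + 86 = 757 bp
Sorted largest to smallest: 757, 113 bp.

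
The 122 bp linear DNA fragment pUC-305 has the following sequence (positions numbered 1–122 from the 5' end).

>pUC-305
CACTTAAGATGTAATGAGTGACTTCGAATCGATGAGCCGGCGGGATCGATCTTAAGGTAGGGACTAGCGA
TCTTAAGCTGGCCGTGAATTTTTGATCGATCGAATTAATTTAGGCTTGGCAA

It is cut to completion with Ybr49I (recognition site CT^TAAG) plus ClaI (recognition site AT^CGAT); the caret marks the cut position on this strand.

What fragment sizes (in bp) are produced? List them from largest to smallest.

26, 25, 23, 21, 17, 6, 4 bp

Ybr49I sites (CTTAAG) start at positions 3, 51, 72.
Ybr49I cuts after base 2 of each site, so after positions 4, 52, 73.
ClaI sites (ATCGAT) start at positions 28, 45, 95.
ClaI cuts after base 2 of each site, so after positions 29, 46, 96.
Combined cut positions: 4, 29, 46, 52, 73, 96.
Linear molecule, 6 cuts → 7 fragments:
  1–4 → 4 bp
  5–29 → 25 bp
  30–46 → 17 bp
  47–52 → 6 bp
  53–73 → 21 bp
  74–96 → 23 bp
  97–122 → 26 bp
Sorted largest to smallest: 26, 25, 23, 21, 17, 6, 4 bp.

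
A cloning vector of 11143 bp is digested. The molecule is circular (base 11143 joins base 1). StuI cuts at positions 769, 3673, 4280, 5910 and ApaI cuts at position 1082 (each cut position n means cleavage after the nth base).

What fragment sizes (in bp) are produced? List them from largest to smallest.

Combined cut positions (sorted): 769, 1082, 3673, 4280, 5910.
Circular molecule, 5 cuts → 5 fragments:
  1082 − 769 = 313 bp
  3673 − 1082 = 2591 bp
  4280 − 3673 = 607 bp
  5910 − 4280 = 1630 bp
  wrap: 11143 − 5910 + 769 = 6002 bp
Sorted largest to smallest: 6002, 2591, 1630, 607, 313 bp.

6002, 2591, 1630, 607, 313 bp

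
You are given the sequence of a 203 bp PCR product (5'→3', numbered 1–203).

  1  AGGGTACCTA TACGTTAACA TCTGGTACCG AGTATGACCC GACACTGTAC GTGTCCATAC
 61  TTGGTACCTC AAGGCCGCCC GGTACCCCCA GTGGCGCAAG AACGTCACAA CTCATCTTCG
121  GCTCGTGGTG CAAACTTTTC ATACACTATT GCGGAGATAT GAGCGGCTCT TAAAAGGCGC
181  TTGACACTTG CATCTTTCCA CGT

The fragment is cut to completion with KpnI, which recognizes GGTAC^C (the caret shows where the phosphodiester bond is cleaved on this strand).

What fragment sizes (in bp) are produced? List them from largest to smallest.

KpnI sites (GGTACC) start at positions 3, 24, 63, 81.
KpnI cuts after base 5 of each site (before the last base), so after positions 7, 28, 67, 85.
Linear molecule, 4 cuts → 5 fragments:
  1–7 → 7 bp
  8–28 → 21 bp
  29–67 → 39 bp
  68–85 → 18 bp
  86–203 → 118 bp
Sorted largest to smallest: 118, 39, 21, 18, 7 bp.

118, 39, 21, 18, 7 bp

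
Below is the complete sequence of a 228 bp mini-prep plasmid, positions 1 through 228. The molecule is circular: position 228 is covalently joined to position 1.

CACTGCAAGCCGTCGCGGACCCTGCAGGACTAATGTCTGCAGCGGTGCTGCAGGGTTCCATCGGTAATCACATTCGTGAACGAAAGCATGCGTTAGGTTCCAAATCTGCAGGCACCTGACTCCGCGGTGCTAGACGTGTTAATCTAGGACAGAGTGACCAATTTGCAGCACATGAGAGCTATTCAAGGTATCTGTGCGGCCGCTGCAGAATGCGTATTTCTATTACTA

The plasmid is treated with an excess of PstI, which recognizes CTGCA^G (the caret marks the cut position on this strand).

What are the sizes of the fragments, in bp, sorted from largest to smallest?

97, 58, 47, 15, 11 bp

PstI sites (CTGCAG) start at positions 22, 37, 48, 106, 203.
PstI cuts after base 5 of each site (before the last base), so after positions 26, 41, 52, 110, 207.
Circular molecule, 5 cuts → 5 fragments:
  27–41 → 15 bp
  42–52 → 11 bp
  53–110 → 58 bp
  111–207 → 97 bp
  208–228 then 1–26 → 21 + 26 = 47 bp
Sorted largest to smallest: 97, 58, 47, 15, 11 bp.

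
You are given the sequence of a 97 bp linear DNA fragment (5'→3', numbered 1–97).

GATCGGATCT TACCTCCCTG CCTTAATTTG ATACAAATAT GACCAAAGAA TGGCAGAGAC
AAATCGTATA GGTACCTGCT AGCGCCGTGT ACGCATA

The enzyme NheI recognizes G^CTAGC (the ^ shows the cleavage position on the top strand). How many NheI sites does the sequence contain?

GCTAGC occurs starting at position 78.
NheI cuts at 1 site.

1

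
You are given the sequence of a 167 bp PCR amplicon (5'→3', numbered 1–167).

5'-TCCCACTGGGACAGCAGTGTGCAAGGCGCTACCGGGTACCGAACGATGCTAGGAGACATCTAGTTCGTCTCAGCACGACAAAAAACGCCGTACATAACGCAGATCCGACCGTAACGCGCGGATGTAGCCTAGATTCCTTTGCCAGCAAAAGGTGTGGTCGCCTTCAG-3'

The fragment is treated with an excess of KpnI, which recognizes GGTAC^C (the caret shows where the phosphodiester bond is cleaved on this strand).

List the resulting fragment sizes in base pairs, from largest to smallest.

The KpnI site (GGTACC) starts at position 35.
KpnI cuts after base 5 of each site (before the last base), so after position 39.
Linear molecule, 1 cut → 2 fragments:
  1–39 → 39 bp
  40–167 → 128 bp
Sorted largest to smallest: 128, 39 bp.

128, 39 bp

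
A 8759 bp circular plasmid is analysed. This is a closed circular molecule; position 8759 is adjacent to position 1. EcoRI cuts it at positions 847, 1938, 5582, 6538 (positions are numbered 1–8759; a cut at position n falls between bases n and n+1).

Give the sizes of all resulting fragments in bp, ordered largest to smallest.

Circular molecule, 4 cuts → 4 fragments:
  1938 − 847 = 1091 bp
  5582 − 1938 = 3644 bp
  6538 − 5582 = 956 bp
  wrap: 8759 − 6538 + 847 = 3068 bp
Sorted largest to smallest: 3644, 3068, 1091, 956 bp.

3644, 3068, 1091, 956 bp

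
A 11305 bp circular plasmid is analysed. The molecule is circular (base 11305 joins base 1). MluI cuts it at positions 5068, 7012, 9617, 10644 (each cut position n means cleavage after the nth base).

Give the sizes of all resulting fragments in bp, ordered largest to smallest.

5729, 2605, 1944, 1027 bp

Circular molecule, 4 cuts → 4 fragments:
  7012 − 5068 = 1944 bp
  9617 − 7012 = 2605 bp
  10644 − 9617 = 1027 bp
  wrap: 11305 − 10644 + 5068 = 5729 bp
Sorted largest to smallest: 5729, 2605, 1944, 1027 bp.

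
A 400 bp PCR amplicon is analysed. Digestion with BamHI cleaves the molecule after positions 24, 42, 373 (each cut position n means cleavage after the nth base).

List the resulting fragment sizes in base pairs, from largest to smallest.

331, 27, 24, 18 bp

Linear molecule, 3 cuts → 4 fragments:
  24 − 0 = 24 bp
  42 − 24 = 18 bp
  373 − 42 = 331 bp
  400 − 373 = 27 bp
Sorted largest to smallest: 331, 27, 24, 18 bp.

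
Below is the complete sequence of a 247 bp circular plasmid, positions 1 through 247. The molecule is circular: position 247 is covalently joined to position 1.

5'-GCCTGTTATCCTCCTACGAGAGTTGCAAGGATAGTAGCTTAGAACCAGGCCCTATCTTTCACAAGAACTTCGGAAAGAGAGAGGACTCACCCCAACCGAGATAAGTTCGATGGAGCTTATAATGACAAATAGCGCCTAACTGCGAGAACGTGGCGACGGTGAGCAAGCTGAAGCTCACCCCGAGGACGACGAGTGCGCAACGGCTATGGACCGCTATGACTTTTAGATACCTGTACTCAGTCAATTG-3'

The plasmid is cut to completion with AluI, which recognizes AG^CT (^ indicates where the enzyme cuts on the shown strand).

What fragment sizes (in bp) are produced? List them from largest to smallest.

111, 78, 52, 6 bp

AluI sites (AGCT) start at positions 36, 114, 166, 172.
AluI cuts after base 2 of each site, so after positions 37, 115, 167, 173.
Circular molecule, 4 cuts → 4 fragments:
  38–115 → 78 bp
  116–167 → 52 bp
  168–173 → 6 bp
  174–247 then 1–37 → 74 + 37 = 111 bp
Sorted largest to smallest: 111, 78, 52, 6 bp.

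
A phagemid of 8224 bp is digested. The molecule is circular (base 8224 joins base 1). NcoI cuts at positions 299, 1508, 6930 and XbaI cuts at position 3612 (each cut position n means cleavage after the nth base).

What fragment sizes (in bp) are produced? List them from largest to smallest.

3318, 2104, 1593, 1209 bp

Combined cut positions (sorted): 299, 1508, 3612, 6930.
Circular molecule, 4 cuts → 4 fragments:
  1508 − 299 = 1209 bp
  3612 − 1508 = 2104 bp
  6930 − 3612 = 3318 bp
  wrap: 8224 − 6930 + 299 = 1593 bp
Sorted largest to smallest: 3318, 2104, 1593, 1209 bp.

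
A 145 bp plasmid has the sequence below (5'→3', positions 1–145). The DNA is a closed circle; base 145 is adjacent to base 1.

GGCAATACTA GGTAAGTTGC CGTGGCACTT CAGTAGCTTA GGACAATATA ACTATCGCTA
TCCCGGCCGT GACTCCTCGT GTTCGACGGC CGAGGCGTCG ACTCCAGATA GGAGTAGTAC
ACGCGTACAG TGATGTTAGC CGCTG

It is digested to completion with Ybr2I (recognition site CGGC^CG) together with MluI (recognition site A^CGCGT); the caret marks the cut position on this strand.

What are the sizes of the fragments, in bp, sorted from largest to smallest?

Ybr2I sites (CGGCCG) start at positions 64, 87.
Ybr2I cuts after base 4 of each site, so after positions 67, 90.
The MluI site (ACGCGT) starts at position 121.
MluI cuts after the first base of each site, so after position 121.
Combined cut positions: 67, 90, 121.
Circular molecule, 3 cuts → 3 fragments:
  68–90 → 23 bp
  91–121 → 31 bp
  122–145 then 1–67 → 24 + 67 = 91 bp
Sorted largest to smallest: 91, 31, 23 bp.

91, 31, 23 bp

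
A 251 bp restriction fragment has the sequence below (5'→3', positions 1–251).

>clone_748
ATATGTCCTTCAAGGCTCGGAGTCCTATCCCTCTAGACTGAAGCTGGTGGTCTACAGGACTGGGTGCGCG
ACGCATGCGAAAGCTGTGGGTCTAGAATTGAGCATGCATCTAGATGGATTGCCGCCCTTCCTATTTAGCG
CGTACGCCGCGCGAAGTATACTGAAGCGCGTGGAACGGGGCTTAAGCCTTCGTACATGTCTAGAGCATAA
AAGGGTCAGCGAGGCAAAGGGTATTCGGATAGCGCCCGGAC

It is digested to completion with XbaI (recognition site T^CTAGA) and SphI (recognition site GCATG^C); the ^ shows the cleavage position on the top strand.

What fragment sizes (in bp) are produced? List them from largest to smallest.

90, 52, 45, 32, 15, 14, 3 bp

XbaI sites (TCTAGA) start at positions 32, 91, 109, 199.
XbaI cuts after the first base of each site, so after positions 32, 91, 109, 199.
SphI sites (GCATGC) start at positions 73, 102.
SphI cuts after base 5 of each site (before the last base), so after positions 77, 106.
Combined cut positions: 32, 77, 91, 106, 109, 199.
Linear molecule, 6 cuts → 7 fragments:
  1–32 → 32 bp
  33–77 → 45 bp
  78–91 → 14 bp
  92–106 → 15 bp
  107–109 → 3 bp
  110–199 → 90 bp
  200–251 → 52 bp
Sorted largest to smallest: 90, 52, 45, 32, 15, 14, 3 bp.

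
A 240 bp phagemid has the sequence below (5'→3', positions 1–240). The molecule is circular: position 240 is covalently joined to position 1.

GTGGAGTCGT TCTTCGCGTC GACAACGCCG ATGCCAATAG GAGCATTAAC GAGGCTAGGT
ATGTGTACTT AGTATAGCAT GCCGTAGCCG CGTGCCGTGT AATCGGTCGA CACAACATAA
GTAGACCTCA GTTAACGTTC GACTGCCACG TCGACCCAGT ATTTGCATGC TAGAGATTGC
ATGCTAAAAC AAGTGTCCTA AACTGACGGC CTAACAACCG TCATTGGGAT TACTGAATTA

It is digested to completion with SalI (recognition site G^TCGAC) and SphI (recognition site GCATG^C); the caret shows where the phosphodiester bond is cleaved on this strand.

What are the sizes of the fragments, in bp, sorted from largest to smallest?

SalI sites (GTCGAC) start at positions 18, 106, 150.
SalI cuts after the first base of each site, so after positions 18, 106, 150.
SphI sites (GCATGC) start at positions 77, 165, 179.
SphI cuts after base 5 of each site (before the last base), so after positions 81, 169, 183.
Combined cut positions: 18, 81, 106, 150, 169, 183.
Circular molecule, 6 cuts → 6 fragments:
  19–81 → 63 bp
  82–106 → 25 bp
  107–150 → 44 bp
  151–169 → 19 bp
  170–183 → 14 bp
  184–240 then 1–18 → 57 + 18 = 75 bp
Sorted largest to smallest: 75, 63, 44, 25, 19, 14 bp.

75, 63, 44, 25, 19, 14 bp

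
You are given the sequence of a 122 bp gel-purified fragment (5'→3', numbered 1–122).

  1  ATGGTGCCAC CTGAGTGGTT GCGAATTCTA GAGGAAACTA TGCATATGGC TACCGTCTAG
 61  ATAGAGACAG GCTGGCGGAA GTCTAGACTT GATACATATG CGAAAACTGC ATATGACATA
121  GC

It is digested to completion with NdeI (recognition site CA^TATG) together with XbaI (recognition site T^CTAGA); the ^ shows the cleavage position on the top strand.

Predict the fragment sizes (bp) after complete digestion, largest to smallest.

NdeI sites (CATATG) start at positions 43, 95, 110.
NdeI cuts after base 2 of each site, so after positions 44, 96, 111.
XbaI sites (TCTAGA) start at positions 27, 56, 82.
XbaI cuts after the first base of each site, so after positions 27, 56, 82.
Combined cut positions: 27, 44, 56, 82, 96, 111.
Linear molecule, 6 cuts → 7 fragments:
  1–27 → 27 bp
  28–44 → 17 bp
  45–56 → 12 bp
  57–82 → 26 bp
  83–96 → 14 bp
  97–111 → 15 bp
  112–122 → 11 bp
Sorted largest to smallest: 27, 26, 17, 15, 14, 12, 11 bp.

27, 26, 17, 15, 14, 12, 11 bp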